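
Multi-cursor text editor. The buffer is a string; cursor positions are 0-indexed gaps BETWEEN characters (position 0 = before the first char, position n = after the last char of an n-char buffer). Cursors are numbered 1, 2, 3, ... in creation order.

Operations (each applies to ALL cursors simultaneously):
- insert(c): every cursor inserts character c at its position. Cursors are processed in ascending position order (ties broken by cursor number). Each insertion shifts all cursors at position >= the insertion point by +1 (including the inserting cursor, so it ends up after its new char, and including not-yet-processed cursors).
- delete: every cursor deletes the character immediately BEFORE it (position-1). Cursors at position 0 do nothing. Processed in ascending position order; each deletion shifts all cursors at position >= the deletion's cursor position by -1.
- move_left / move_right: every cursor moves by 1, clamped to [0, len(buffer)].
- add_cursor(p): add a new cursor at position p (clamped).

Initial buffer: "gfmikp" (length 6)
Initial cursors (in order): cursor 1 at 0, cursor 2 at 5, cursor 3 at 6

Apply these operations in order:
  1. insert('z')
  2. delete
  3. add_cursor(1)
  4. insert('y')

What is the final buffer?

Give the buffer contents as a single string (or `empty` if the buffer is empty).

Answer: ygyfmikypy

Derivation:
After op 1 (insert('z')): buffer="zgfmikzpz" (len 9), cursors c1@1 c2@7 c3@9, authorship 1.....2.3
After op 2 (delete): buffer="gfmikp" (len 6), cursors c1@0 c2@5 c3@6, authorship ......
After op 3 (add_cursor(1)): buffer="gfmikp" (len 6), cursors c1@0 c4@1 c2@5 c3@6, authorship ......
After op 4 (insert('y')): buffer="ygyfmikypy" (len 10), cursors c1@1 c4@3 c2@8 c3@10, authorship 1.4....2.3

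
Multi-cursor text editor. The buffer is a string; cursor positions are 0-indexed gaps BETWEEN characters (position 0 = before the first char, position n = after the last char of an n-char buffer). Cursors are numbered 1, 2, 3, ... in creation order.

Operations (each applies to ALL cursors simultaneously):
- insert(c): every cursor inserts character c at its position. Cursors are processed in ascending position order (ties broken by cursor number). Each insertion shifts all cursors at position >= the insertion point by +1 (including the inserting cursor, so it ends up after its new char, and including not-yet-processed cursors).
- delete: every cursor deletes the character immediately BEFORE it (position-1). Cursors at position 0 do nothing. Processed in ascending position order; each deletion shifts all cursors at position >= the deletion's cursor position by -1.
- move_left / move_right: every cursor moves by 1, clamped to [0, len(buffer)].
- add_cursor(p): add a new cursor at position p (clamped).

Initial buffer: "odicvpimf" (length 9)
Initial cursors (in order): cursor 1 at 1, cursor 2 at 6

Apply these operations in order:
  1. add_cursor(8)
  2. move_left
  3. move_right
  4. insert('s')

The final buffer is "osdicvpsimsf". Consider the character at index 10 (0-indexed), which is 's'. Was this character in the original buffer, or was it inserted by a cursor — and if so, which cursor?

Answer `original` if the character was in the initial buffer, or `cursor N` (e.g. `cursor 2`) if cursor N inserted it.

Answer: cursor 3

Derivation:
After op 1 (add_cursor(8)): buffer="odicvpimf" (len 9), cursors c1@1 c2@6 c3@8, authorship .........
After op 2 (move_left): buffer="odicvpimf" (len 9), cursors c1@0 c2@5 c3@7, authorship .........
After op 3 (move_right): buffer="odicvpimf" (len 9), cursors c1@1 c2@6 c3@8, authorship .........
After op 4 (insert('s')): buffer="osdicvpsimsf" (len 12), cursors c1@2 c2@8 c3@11, authorship .1.....2..3.
Authorship (.=original, N=cursor N): . 1 . . . . . 2 . . 3 .
Index 10: author = 3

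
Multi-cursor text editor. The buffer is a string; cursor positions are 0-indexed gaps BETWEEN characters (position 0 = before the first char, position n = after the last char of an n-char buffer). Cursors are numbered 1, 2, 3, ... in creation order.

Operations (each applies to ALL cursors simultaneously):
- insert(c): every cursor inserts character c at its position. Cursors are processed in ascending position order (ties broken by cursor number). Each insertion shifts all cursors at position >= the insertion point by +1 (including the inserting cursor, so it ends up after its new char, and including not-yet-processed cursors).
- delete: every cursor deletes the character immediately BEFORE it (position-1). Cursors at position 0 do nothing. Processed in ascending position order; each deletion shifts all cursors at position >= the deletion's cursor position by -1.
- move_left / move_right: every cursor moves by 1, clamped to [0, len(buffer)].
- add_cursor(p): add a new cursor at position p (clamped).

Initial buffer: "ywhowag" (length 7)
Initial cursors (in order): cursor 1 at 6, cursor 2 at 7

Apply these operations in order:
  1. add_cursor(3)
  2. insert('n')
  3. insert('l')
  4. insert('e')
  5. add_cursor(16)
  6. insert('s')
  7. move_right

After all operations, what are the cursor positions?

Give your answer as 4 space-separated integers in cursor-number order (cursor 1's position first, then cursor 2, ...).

Answer: 15 20 8 20

Derivation:
After op 1 (add_cursor(3)): buffer="ywhowag" (len 7), cursors c3@3 c1@6 c2@7, authorship .......
After op 2 (insert('n')): buffer="ywhnowangn" (len 10), cursors c3@4 c1@8 c2@10, authorship ...3...1.2
After op 3 (insert('l')): buffer="ywhnlowanlgnl" (len 13), cursors c3@5 c1@10 c2@13, authorship ...33...11.22
After op 4 (insert('e')): buffer="ywhnleowanlegnle" (len 16), cursors c3@6 c1@12 c2@16, authorship ...333...111.222
After op 5 (add_cursor(16)): buffer="ywhnleowanlegnle" (len 16), cursors c3@6 c1@12 c2@16 c4@16, authorship ...333...111.222
After op 6 (insert('s')): buffer="ywhnlesowanlesgnless" (len 20), cursors c3@7 c1@14 c2@20 c4@20, authorship ...3333...1111.22224
After op 7 (move_right): buffer="ywhnlesowanlesgnless" (len 20), cursors c3@8 c1@15 c2@20 c4@20, authorship ...3333...1111.22224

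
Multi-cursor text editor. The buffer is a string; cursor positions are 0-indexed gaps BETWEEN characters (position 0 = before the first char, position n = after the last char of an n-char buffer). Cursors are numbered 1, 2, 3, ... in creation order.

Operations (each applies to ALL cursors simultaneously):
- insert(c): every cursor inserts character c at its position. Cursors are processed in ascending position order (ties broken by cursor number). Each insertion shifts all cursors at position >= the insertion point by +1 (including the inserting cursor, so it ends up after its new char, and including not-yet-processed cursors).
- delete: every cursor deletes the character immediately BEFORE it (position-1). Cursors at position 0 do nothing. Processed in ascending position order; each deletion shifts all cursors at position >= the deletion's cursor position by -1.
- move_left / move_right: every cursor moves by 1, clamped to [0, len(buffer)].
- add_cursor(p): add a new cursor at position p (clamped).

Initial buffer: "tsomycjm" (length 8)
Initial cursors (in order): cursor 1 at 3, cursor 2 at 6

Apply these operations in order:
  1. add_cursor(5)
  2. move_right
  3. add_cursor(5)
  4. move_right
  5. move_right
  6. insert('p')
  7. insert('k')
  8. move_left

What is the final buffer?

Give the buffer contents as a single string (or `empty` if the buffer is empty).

Answer: tsomycpkjpkmppkk

Derivation:
After op 1 (add_cursor(5)): buffer="tsomycjm" (len 8), cursors c1@3 c3@5 c2@6, authorship ........
After op 2 (move_right): buffer="tsomycjm" (len 8), cursors c1@4 c3@6 c2@7, authorship ........
After op 3 (add_cursor(5)): buffer="tsomycjm" (len 8), cursors c1@4 c4@5 c3@6 c2@7, authorship ........
After op 4 (move_right): buffer="tsomycjm" (len 8), cursors c1@5 c4@6 c3@7 c2@8, authorship ........
After op 5 (move_right): buffer="tsomycjm" (len 8), cursors c1@6 c4@7 c2@8 c3@8, authorship ........
After op 6 (insert('p')): buffer="tsomycpjpmpp" (len 12), cursors c1@7 c4@9 c2@12 c3@12, authorship ......1.4.23
After op 7 (insert('k')): buffer="tsomycpkjpkmppkk" (len 16), cursors c1@8 c4@11 c2@16 c3@16, authorship ......11.44.2323
After op 8 (move_left): buffer="tsomycpkjpkmppkk" (len 16), cursors c1@7 c4@10 c2@15 c3@15, authorship ......11.44.2323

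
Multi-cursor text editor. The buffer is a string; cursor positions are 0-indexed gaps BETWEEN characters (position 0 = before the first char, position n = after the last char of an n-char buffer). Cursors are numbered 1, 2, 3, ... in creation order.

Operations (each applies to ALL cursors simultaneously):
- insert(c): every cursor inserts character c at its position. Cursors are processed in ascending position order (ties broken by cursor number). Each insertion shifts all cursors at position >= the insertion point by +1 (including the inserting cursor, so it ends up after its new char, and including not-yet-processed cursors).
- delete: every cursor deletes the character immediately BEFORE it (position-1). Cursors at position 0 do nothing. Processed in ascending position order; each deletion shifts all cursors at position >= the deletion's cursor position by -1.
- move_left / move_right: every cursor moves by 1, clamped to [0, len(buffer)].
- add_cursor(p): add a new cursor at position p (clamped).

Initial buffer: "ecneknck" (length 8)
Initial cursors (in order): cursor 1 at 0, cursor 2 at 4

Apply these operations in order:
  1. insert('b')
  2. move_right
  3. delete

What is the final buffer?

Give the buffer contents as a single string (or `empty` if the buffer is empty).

After op 1 (insert('b')): buffer="becnebknck" (len 10), cursors c1@1 c2@6, authorship 1....2....
After op 2 (move_right): buffer="becnebknck" (len 10), cursors c1@2 c2@7, authorship 1....2....
After op 3 (delete): buffer="bcnebnck" (len 8), cursors c1@1 c2@5, authorship 1...2...

Answer: bcnebnck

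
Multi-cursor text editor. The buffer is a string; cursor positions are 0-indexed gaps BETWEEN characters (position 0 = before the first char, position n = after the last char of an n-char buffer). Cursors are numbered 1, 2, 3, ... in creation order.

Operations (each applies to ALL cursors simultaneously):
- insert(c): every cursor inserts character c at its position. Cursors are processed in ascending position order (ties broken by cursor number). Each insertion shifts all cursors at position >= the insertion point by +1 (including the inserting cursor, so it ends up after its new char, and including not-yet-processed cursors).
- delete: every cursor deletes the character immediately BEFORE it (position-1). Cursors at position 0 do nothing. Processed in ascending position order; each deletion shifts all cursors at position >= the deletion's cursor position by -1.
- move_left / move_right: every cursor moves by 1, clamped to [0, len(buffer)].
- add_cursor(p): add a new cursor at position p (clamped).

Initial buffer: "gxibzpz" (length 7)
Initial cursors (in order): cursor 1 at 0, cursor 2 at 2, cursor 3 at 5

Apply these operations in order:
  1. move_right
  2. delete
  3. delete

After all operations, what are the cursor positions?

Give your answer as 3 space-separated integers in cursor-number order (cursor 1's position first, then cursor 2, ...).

After op 1 (move_right): buffer="gxibzpz" (len 7), cursors c1@1 c2@3 c3@6, authorship .......
After op 2 (delete): buffer="xbzz" (len 4), cursors c1@0 c2@1 c3@3, authorship ....
After op 3 (delete): buffer="bz" (len 2), cursors c1@0 c2@0 c3@1, authorship ..

Answer: 0 0 1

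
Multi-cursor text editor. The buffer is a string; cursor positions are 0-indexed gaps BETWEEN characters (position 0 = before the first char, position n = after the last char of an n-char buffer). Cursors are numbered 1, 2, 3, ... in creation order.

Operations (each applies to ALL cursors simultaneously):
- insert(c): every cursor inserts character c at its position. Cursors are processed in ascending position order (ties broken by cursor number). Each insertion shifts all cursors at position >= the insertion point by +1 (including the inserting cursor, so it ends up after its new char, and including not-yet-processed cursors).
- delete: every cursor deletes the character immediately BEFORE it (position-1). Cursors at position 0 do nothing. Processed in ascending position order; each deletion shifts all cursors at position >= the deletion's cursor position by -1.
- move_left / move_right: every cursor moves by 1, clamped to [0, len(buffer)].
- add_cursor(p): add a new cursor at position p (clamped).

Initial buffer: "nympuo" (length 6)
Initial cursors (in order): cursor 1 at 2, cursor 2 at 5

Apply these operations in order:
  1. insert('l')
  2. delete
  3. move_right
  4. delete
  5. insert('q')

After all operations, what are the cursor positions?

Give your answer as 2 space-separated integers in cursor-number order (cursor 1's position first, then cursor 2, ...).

Answer: 3 6

Derivation:
After op 1 (insert('l')): buffer="nylmpulo" (len 8), cursors c1@3 c2@7, authorship ..1...2.
After op 2 (delete): buffer="nympuo" (len 6), cursors c1@2 c2@5, authorship ......
After op 3 (move_right): buffer="nympuo" (len 6), cursors c1@3 c2@6, authorship ......
After op 4 (delete): buffer="nypu" (len 4), cursors c1@2 c2@4, authorship ....
After op 5 (insert('q')): buffer="nyqpuq" (len 6), cursors c1@3 c2@6, authorship ..1..2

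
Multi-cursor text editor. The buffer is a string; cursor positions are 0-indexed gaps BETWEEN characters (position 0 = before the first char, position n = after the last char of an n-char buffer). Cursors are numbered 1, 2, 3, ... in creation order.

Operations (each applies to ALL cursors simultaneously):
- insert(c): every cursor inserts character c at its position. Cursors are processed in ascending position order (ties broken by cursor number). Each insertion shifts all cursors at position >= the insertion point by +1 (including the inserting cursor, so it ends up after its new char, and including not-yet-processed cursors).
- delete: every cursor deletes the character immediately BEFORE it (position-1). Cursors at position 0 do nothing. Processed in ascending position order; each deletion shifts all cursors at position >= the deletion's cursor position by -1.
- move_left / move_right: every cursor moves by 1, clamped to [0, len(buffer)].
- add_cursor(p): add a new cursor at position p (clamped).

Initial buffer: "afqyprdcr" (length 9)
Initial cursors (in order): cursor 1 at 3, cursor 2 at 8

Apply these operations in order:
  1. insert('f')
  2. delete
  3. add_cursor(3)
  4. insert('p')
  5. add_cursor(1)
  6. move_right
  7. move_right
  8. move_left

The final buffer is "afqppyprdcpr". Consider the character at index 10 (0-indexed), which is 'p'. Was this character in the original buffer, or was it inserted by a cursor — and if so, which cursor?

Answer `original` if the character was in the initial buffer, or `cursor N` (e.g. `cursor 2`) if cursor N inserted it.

After op 1 (insert('f')): buffer="afqfyprdcfr" (len 11), cursors c1@4 c2@10, authorship ...1.....2.
After op 2 (delete): buffer="afqyprdcr" (len 9), cursors c1@3 c2@8, authorship .........
After op 3 (add_cursor(3)): buffer="afqyprdcr" (len 9), cursors c1@3 c3@3 c2@8, authorship .........
After op 4 (insert('p')): buffer="afqppyprdcpr" (len 12), cursors c1@5 c3@5 c2@11, authorship ...13.....2.
After op 5 (add_cursor(1)): buffer="afqppyprdcpr" (len 12), cursors c4@1 c1@5 c3@5 c2@11, authorship ...13.....2.
After op 6 (move_right): buffer="afqppyprdcpr" (len 12), cursors c4@2 c1@6 c3@6 c2@12, authorship ...13.....2.
After op 7 (move_right): buffer="afqppyprdcpr" (len 12), cursors c4@3 c1@7 c3@7 c2@12, authorship ...13.....2.
After op 8 (move_left): buffer="afqppyprdcpr" (len 12), cursors c4@2 c1@6 c3@6 c2@11, authorship ...13.....2.
Authorship (.=original, N=cursor N): . . . 1 3 . . . . . 2 .
Index 10: author = 2

Answer: cursor 2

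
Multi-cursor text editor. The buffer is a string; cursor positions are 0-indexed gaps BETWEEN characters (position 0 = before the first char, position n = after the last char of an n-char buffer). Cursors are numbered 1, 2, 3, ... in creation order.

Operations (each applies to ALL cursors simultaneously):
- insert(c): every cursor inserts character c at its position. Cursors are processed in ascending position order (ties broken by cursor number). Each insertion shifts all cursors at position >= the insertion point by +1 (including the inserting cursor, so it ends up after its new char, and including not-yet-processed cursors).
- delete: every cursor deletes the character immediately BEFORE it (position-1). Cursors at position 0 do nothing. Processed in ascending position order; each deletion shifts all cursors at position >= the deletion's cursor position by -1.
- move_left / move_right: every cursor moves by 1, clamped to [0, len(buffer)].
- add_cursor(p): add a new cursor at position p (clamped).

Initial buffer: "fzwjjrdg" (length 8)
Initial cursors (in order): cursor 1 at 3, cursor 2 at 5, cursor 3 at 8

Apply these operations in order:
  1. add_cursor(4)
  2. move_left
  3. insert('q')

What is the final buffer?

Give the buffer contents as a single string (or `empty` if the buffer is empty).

After op 1 (add_cursor(4)): buffer="fzwjjrdg" (len 8), cursors c1@3 c4@4 c2@5 c3@8, authorship ........
After op 2 (move_left): buffer="fzwjjrdg" (len 8), cursors c1@2 c4@3 c2@4 c3@7, authorship ........
After op 3 (insert('q')): buffer="fzqwqjqjrdqg" (len 12), cursors c1@3 c4@5 c2@7 c3@11, authorship ..1.4.2...3.

Answer: fzqwqjqjrdqg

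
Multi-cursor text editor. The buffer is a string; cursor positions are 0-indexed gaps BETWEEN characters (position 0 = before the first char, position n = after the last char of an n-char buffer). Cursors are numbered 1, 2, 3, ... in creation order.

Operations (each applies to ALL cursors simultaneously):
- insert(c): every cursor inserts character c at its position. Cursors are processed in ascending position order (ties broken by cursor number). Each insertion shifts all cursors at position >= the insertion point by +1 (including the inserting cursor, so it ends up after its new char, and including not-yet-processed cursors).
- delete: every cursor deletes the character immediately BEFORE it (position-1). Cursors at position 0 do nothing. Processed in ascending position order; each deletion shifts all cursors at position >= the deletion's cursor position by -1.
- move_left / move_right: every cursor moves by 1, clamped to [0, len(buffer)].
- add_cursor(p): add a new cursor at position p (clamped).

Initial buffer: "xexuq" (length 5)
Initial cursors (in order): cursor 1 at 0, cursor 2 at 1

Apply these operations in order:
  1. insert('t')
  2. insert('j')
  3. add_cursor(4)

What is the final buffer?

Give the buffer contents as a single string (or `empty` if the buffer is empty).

After op 1 (insert('t')): buffer="txtexuq" (len 7), cursors c1@1 c2@3, authorship 1.2....
After op 2 (insert('j')): buffer="tjxtjexuq" (len 9), cursors c1@2 c2@5, authorship 11.22....
After op 3 (add_cursor(4)): buffer="tjxtjexuq" (len 9), cursors c1@2 c3@4 c2@5, authorship 11.22....

Answer: tjxtjexuq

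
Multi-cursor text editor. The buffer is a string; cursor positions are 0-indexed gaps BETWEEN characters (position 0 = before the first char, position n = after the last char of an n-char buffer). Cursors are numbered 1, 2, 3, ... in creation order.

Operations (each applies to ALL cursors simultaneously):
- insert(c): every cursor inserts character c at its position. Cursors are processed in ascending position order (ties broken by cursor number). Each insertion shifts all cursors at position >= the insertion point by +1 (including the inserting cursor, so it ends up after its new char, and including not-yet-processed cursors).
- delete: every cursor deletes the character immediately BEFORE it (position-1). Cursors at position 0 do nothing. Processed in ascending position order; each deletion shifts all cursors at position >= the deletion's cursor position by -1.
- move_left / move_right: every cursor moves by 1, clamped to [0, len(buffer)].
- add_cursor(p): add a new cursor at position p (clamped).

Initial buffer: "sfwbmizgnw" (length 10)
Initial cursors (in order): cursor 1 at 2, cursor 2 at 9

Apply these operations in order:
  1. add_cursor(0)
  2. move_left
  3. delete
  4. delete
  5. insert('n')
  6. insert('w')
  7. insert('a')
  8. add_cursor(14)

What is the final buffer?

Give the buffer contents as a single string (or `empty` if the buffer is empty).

Answer: nnwwaafwbminwanw

Derivation:
After op 1 (add_cursor(0)): buffer="sfwbmizgnw" (len 10), cursors c3@0 c1@2 c2@9, authorship ..........
After op 2 (move_left): buffer="sfwbmizgnw" (len 10), cursors c3@0 c1@1 c2@8, authorship ..........
After op 3 (delete): buffer="fwbmiznw" (len 8), cursors c1@0 c3@0 c2@6, authorship ........
After op 4 (delete): buffer="fwbminw" (len 7), cursors c1@0 c3@0 c2@5, authorship .......
After op 5 (insert('n')): buffer="nnfwbminnw" (len 10), cursors c1@2 c3@2 c2@8, authorship 13.....2..
After op 6 (insert('w')): buffer="nnwwfwbminwnw" (len 13), cursors c1@4 c3@4 c2@11, authorship 1313.....22..
After op 7 (insert('a')): buffer="nnwwaafwbminwanw" (len 16), cursors c1@6 c3@6 c2@14, authorship 131313.....222..
After op 8 (add_cursor(14)): buffer="nnwwaafwbminwanw" (len 16), cursors c1@6 c3@6 c2@14 c4@14, authorship 131313.....222..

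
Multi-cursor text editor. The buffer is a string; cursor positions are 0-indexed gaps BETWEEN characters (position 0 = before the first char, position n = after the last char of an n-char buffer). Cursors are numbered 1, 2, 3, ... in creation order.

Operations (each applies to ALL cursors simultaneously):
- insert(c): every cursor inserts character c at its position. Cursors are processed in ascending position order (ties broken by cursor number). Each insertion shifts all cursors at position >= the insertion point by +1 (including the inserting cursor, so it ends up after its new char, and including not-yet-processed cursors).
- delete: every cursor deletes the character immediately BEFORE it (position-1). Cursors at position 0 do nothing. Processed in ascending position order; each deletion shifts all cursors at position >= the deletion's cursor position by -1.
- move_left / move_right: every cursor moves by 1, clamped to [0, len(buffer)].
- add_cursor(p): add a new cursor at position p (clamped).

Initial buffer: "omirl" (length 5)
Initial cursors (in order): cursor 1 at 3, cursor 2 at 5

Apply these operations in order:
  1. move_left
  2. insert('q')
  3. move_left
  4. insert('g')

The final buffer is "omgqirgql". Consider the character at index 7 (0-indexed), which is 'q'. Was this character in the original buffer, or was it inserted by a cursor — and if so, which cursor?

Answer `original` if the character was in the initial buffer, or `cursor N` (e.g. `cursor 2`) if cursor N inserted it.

After op 1 (move_left): buffer="omirl" (len 5), cursors c1@2 c2@4, authorship .....
After op 2 (insert('q')): buffer="omqirql" (len 7), cursors c1@3 c2@6, authorship ..1..2.
After op 3 (move_left): buffer="omqirql" (len 7), cursors c1@2 c2@5, authorship ..1..2.
After op 4 (insert('g')): buffer="omgqirgql" (len 9), cursors c1@3 c2@7, authorship ..11..22.
Authorship (.=original, N=cursor N): . . 1 1 . . 2 2 .
Index 7: author = 2

Answer: cursor 2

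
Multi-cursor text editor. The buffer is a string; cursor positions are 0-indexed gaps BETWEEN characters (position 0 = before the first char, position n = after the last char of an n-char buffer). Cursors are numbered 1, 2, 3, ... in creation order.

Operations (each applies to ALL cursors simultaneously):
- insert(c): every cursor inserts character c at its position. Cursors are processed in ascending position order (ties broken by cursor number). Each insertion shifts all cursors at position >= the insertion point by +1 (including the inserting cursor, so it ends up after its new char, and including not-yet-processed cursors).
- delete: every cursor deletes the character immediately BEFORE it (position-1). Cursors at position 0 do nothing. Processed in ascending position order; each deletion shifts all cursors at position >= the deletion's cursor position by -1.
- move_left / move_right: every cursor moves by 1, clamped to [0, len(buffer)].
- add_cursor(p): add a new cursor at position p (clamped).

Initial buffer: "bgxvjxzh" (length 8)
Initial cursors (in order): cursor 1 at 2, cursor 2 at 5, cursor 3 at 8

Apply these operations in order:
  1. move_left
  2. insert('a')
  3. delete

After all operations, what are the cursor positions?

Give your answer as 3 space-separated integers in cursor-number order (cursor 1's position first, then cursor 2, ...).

After op 1 (move_left): buffer="bgxvjxzh" (len 8), cursors c1@1 c2@4 c3@7, authorship ........
After op 2 (insert('a')): buffer="bagxvajxzah" (len 11), cursors c1@2 c2@6 c3@10, authorship .1...2...3.
After op 3 (delete): buffer="bgxvjxzh" (len 8), cursors c1@1 c2@4 c3@7, authorship ........

Answer: 1 4 7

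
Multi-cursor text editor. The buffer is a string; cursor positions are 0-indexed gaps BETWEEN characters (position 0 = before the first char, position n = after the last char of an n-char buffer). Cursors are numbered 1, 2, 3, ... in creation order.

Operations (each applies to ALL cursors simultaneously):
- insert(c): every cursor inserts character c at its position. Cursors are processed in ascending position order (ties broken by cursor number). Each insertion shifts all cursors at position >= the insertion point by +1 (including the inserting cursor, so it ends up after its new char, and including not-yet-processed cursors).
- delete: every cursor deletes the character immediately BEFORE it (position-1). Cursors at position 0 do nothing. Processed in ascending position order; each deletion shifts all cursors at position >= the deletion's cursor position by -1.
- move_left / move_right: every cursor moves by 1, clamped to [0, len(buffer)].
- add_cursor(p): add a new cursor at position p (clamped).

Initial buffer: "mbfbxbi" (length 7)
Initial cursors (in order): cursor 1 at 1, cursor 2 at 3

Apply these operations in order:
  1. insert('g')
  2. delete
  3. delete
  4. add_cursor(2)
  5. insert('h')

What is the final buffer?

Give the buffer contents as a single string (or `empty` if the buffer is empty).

After op 1 (insert('g')): buffer="mgbfgbxbi" (len 9), cursors c1@2 c2@5, authorship .1..2....
After op 2 (delete): buffer="mbfbxbi" (len 7), cursors c1@1 c2@3, authorship .......
After op 3 (delete): buffer="bbxbi" (len 5), cursors c1@0 c2@1, authorship .....
After op 4 (add_cursor(2)): buffer="bbxbi" (len 5), cursors c1@0 c2@1 c3@2, authorship .....
After op 5 (insert('h')): buffer="hbhbhxbi" (len 8), cursors c1@1 c2@3 c3@5, authorship 1.2.3...

Answer: hbhbhxbi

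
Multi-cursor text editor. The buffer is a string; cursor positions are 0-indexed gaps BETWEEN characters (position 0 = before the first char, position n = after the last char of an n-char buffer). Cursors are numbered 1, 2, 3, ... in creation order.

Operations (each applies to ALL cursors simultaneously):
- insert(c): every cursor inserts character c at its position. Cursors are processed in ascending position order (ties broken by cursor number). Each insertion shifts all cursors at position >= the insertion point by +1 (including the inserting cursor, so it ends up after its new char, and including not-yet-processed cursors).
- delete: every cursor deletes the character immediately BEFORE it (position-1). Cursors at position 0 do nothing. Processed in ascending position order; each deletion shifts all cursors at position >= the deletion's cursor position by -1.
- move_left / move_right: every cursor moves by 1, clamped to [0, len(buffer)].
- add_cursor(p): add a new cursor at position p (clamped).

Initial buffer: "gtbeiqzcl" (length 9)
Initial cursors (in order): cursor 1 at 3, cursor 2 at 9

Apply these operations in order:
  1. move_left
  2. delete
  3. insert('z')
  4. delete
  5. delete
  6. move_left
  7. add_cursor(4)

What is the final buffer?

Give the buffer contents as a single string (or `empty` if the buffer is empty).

After op 1 (move_left): buffer="gtbeiqzcl" (len 9), cursors c1@2 c2@8, authorship .........
After op 2 (delete): buffer="gbeiqzl" (len 7), cursors c1@1 c2@6, authorship .......
After op 3 (insert('z')): buffer="gzbeiqzzl" (len 9), cursors c1@2 c2@8, authorship .1.....2.
After op 4 (delete): buffer="gbeiqzl" (len 7), cursors c1@1 c2@6, authorship .......
After op 5 (delete): buffer="beiql" (len 5), cursors c1@0 c2@4, authorship .....
After op 6 (move_left): buffer="beiql" (len 5), cursors c1@0 c2@3, authorship .....
After op 7 (add_cursor(4)): buffer="beiql" (len 5), cursors c1@0 c2@3 c3@4, authorship .....

Answer: beiql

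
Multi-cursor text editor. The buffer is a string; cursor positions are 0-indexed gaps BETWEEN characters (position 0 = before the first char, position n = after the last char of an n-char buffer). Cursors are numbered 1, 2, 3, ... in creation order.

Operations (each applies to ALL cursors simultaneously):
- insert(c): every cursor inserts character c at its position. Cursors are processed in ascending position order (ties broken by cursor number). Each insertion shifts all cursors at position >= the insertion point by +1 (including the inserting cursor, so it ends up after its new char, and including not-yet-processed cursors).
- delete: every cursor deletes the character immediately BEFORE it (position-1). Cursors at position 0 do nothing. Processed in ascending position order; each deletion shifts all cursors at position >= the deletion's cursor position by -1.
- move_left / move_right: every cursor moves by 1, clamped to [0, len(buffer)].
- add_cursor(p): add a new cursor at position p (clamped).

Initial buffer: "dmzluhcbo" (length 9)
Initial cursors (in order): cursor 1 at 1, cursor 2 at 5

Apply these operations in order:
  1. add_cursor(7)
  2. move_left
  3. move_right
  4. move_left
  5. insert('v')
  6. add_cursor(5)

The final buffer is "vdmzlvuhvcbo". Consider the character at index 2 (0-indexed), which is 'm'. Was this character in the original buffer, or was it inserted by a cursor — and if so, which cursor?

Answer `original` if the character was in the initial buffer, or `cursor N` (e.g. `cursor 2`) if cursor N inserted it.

After op 1 (add_cursor(7)): buffer="dmzluhcbo" (len 9), cursors c1@1 c2@5 c3@7, authorship .........
After op 2 (move_left): buffer="dmzluhcbo" (len 9), cursors c1@0 c2@4 c3@6, authorship .........
After op 3 (move_right): buffer="dmzluhcbo" (len 9), cursors c1@1 c2@5 c3@7, authorship .........
After op 4 (move_left): buffer="dmzluhcbo" (len 9), cursors c1@0 c2@4 c3@6, authorship .........
After op 5 (insert('v')): buffer="vdmzlvuhvcbo" (len 12), cursors c1@1 c2@6 c3@9, authorship 1....2..3...
After op 6 (add_cursor(5)): buffer="vdmzlvuhvcbo" (len 12), cursors c1@1 c4@5 c2@6 c3@9, authorship 1....2..3...
Authorship (.=original, N=cursor N): 1 . . . . 2 . . 3 . . .
Index 2: author = original

Answer: original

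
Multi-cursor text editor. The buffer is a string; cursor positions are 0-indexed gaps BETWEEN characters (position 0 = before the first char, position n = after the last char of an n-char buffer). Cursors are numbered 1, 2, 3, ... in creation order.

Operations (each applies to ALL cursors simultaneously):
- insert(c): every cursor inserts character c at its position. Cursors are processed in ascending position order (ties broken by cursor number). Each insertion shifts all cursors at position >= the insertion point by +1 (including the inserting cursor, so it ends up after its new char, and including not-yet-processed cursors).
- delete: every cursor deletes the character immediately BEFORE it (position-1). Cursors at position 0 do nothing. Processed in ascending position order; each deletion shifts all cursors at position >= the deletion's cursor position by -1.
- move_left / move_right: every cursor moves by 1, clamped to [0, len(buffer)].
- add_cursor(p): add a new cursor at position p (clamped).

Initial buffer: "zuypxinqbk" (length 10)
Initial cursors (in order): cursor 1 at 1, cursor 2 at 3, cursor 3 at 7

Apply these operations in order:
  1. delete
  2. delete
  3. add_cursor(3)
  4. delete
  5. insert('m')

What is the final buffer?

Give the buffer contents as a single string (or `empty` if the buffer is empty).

After op 1 (delete): buffer="upxiqbk" (len 7), cursors c1@0 c2@1 c3@4, authorship .......
After op 2 (delete): buffer="pxqbk" (len 5), cursors c1@0 c2@0 c3@2, authorship .....
After op 3 (add_cursor(3)): buffer="pxqbk" (len 5), cursors c1@0 c2@0 c3@2 c4@3, authorship .....
After op 4 (delete): buffer="pbk" (len 3), cursors c1@0 c2@0 c3@1 c4@1, authorship ...
After op 5 (insert('m')): buffer="mmpmmbk" (len 7), cursors c1@2 c2@2 c3@5 c4@5, authorship 12.34..

Answer: mmpmmbk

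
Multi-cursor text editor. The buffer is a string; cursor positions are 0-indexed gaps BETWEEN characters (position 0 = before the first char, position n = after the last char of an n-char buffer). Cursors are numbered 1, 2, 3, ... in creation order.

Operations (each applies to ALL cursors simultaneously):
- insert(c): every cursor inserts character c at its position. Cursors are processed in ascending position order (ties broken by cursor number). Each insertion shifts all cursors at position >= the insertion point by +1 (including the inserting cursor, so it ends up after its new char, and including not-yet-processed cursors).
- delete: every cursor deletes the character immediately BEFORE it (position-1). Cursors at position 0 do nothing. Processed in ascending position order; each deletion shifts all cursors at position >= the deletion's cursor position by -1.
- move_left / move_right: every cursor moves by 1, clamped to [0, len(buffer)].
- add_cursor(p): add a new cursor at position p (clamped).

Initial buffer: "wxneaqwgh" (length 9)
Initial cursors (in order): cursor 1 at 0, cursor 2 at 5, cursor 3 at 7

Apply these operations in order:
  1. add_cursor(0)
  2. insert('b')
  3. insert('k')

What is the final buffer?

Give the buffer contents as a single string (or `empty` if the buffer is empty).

After op 1 (add_cursor(0)): buffer="wxneaqwgh" (len 9), cursors c1@0 c4@0 c2@5 c3@7, authorship .........
After op 2 (insert('b')): buffer="bbwxneabqwbgh" (len 13), cursors c1@2 c4@2 c2@8 c3@11, authorship 14.....2..3..
After op 3 (insert('k')): buffer="bbkkwxneabkqwbkgh" (len 17), cursors c1@4 c4@4 c2@11 c3@15, authorship 1414.....22..33..

Answer: bbkkwxneabkqwbkgh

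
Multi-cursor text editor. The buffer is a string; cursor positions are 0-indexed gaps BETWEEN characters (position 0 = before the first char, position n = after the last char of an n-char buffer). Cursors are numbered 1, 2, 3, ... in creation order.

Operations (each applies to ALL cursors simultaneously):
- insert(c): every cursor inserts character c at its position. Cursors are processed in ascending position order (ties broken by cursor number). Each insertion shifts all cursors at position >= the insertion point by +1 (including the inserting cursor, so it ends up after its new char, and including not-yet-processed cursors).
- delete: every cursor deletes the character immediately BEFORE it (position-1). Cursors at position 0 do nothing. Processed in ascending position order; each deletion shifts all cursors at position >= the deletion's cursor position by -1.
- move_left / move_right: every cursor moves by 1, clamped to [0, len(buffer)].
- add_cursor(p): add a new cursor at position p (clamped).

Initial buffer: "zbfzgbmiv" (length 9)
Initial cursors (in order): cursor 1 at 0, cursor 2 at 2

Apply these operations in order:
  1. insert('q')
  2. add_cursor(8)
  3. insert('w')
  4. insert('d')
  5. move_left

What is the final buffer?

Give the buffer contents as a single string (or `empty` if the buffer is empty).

After op 1 (insert('q')): buffer="qzbqfzgbmiv" (len 11), cursors c1@1 c2@4, authorship 1..2.......
After op 2 (add_cursor(8)): buffer="qzbqfzgbmiv" (len 11), cursors c1@1 c2@4 c3@8, authorship 1..2.......
After op 3 (insert('w')): buffer="qwzbqwfzgbwmiv" (len 14), cursors c1@2 c2@6 c3@11, authorship 11..22....3...
After op 4 (insert('d')): buffer="qwdzbqwdfzgbwdmiv" (len 17), cursors c1@3 c2@8 c3@14, authorship 111..222....33...
After op 5 (move_left): buffer="qwdzbqwdfzgbwdmiv" (len 17), cursors c1@2 c2@7 c3@13, authorship 111..222....33...

Answer: qwdzbqwdfzgbwdmiv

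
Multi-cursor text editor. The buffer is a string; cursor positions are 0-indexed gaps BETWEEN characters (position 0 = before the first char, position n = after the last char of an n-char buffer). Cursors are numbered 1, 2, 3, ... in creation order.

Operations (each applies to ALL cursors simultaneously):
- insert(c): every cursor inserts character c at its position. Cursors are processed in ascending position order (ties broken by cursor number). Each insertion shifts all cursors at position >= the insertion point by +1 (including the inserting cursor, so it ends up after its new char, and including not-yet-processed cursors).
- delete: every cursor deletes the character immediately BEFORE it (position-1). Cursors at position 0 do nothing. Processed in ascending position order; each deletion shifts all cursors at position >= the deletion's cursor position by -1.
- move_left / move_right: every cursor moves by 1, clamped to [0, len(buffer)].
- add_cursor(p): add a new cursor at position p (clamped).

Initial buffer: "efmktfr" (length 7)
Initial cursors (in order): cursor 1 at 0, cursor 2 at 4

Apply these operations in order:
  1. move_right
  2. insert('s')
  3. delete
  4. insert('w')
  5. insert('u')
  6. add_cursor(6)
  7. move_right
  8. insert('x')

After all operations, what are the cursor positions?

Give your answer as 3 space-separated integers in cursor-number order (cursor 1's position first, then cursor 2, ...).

Answer: 5 13 9

Derivation:
After op 1 (move_right): buffer="efmktfr" (len 7), cursors c1@1 c2@5, authorship .......
After op 2 (insert('s')): buffer="esfmktsfr" (len 9), cursors c1@2 c2@7, authorship .1....2..
After op 3 (delete): buffer="efmktfr" (len 7), cursors c1@1 c2@5, authorship .......
After op 4 (insert('w')): buffer="ewfmktwfr" (len 9), cursors c1@2 c2@7, authorship .1....2..
After op 5 (insert('u')): buffer="ewufmktwufr" (len 11), cursors c1@3 c2@9, authorship .11....22..
After op 6 (add_cursor(6)): buffer="ewufmktwufr" (len 11), cursors c1@3 c3@6 c2@9, authorship .11....22..
After op 7 (move_right): buffer="ewufmktwufr" (len 11), cursors c1@4 c3@7 c2@10, authorship .11....22..
After op 8 (insert('x')): buffer="ewufxmktxwufxr" (len 14), cursors c1@5 c3@9 c2@13, authorship .11.1...322.2.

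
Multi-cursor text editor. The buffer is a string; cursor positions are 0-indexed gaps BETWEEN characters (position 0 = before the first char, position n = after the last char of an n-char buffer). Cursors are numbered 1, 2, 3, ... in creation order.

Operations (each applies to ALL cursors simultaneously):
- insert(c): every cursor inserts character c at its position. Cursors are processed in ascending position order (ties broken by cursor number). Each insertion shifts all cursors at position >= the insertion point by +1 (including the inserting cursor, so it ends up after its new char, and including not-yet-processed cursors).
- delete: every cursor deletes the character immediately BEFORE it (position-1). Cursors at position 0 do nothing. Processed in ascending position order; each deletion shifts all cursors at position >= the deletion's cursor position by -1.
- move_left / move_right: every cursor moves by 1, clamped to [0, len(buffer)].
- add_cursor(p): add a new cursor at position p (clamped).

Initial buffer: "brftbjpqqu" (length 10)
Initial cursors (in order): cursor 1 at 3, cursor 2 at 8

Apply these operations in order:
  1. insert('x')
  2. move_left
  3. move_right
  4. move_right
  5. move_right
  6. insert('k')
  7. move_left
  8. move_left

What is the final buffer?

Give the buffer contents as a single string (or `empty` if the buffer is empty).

Answer: brfxtbkjpqxquk

Derivation:
After op 1 (insert('x')): buffer="brfxtbjpqxqu" (len 12), cursors c1@4 c2@10, authorship ...1.....2..
After op 2 (move_left): buffer="brfxtbjpqxqu" (len 12), cursors c1@3 c2@9, authorship ...1.....2..
After op 3 (move_right): buffer="brfxtbjpqxqu" (len 12), cursors c1@4 c2@10, authorship ...1.....2..
After op 4 (move_right): buffer="brfxtbjpqxqu" (len 12), cursors c1@5 c2@11, authorship ...1.....2..
After op 5 (move_right): buffer="brfxtbjpqxqu" (len 12), cursors c1@6 c2@12, authorship ...1.....2..
After op 6 (insert('k')): buffer="brfxtbkjpqxquk" (len 14), cursors c1@7 c2@14, authorship ...1..1...2..2
After op 7 (move_left): buffer="brfxtbkjpqxquk" (len 14), cursors c1@6 c2@13, authorship ...1..1...2..2
After op 8 (move_left): buffer="brfxtbkjpqxquk" (len 14), cursors c1@5 c2@12, authorship ...1..1...2..2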